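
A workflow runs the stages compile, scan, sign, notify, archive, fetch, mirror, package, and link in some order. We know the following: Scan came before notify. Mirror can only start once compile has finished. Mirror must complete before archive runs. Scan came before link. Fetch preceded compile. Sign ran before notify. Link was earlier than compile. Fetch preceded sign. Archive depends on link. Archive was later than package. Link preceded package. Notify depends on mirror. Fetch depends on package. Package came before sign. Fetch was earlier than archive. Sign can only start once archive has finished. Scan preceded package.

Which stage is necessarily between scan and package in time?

link

Tracing the constraints gives scan → link → package, so link sits after scan and before package.
No other stage is forced both after scan and before package.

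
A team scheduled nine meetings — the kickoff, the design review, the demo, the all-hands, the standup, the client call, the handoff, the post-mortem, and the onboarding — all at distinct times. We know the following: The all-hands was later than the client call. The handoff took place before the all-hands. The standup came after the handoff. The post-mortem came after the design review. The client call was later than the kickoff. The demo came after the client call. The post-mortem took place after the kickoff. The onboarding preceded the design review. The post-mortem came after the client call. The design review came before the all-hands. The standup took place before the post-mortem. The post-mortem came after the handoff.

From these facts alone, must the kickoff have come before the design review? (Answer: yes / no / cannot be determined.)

cannot be determined

No chain of stated constraints runs from the kickoff to the design review, and none runs from the design review to the kickoff either.
So the relative order of the kickoff and the design review is not fixed by the given facts.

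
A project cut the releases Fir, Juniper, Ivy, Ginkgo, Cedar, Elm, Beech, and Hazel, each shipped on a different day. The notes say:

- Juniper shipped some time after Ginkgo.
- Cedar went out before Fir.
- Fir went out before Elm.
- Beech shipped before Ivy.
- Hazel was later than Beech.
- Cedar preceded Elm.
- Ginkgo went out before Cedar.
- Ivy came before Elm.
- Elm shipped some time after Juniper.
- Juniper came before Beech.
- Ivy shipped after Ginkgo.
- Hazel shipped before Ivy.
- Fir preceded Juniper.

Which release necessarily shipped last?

Every other release has a chain of constraints placing it before Elm, so Elm is last.

Elm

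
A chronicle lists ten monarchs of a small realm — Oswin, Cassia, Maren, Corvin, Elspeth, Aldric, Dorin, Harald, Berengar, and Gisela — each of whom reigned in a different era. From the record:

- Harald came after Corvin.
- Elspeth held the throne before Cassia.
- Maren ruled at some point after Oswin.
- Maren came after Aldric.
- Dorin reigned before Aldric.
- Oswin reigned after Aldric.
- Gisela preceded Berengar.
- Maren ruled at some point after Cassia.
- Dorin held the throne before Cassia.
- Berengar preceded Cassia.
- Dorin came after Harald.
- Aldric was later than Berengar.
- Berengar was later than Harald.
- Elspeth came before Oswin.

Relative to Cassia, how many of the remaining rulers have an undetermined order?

2

Forced before Cassia: Berengar, Corvin, Dorin, Elspeth, Gisela, and Harald; forced after Cassia: Maren.
That leaves Aldric and Oswin with no forced order relative to Cassia — 2.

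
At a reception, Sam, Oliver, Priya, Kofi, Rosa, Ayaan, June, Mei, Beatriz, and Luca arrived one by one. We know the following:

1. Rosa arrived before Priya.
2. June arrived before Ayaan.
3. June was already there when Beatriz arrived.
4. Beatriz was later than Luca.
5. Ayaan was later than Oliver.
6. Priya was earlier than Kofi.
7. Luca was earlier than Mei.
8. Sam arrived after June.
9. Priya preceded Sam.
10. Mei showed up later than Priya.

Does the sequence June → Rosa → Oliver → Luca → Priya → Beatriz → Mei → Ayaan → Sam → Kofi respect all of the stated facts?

yes

Check each stated constraint against the proposed order — e.g. June is ahead of Ayaan; June is ahead of Sam. Every pair is in the required order; nothing is violated.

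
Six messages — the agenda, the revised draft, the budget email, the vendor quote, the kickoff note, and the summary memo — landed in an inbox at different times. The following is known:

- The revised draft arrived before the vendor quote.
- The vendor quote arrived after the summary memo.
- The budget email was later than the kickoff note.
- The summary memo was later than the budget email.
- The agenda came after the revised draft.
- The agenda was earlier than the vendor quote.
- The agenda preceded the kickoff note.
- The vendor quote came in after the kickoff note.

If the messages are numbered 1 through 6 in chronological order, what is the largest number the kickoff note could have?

3

The kickoff note must come before the budget email, the summary memo, and the vendor quote — 3 messages forced after it.
Everything else can be placed before the kickoff note in some valid order, so the kickoff note can sit as late as position 6 − 3 = 3.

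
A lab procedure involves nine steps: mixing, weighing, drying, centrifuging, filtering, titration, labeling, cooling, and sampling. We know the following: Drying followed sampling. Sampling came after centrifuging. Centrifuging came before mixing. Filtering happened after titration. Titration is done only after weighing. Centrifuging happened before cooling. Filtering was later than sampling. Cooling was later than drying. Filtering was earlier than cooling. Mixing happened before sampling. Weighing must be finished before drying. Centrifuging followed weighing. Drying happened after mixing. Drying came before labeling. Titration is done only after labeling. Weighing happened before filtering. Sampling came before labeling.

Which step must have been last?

cooling

Every other step has a chain of constraints placing it before cooling, so cooling is last.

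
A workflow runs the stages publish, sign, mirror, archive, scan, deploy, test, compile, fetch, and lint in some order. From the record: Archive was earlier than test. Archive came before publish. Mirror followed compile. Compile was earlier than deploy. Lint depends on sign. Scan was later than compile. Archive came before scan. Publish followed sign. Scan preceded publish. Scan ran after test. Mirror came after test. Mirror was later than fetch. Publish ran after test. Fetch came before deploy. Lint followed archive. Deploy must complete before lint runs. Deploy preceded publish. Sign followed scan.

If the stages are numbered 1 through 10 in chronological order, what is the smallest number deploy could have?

3

Compile and fetch must both come before deploy — 2 forced predecessors.
Nothing else is forced ahead of deploy, so its earliest slot is position 2 + 1 = 3.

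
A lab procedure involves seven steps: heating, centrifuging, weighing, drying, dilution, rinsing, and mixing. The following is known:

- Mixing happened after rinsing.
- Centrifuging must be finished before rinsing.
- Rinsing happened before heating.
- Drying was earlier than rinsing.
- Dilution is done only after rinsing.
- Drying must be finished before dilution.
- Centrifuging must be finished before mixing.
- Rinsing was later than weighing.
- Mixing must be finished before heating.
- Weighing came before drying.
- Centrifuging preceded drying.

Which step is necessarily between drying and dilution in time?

rinsing

Tracing the constraints gives drying → rinsing → dilution, so rinsing sits after drying and before dilution.
No other step is forced both after drying and before dilution.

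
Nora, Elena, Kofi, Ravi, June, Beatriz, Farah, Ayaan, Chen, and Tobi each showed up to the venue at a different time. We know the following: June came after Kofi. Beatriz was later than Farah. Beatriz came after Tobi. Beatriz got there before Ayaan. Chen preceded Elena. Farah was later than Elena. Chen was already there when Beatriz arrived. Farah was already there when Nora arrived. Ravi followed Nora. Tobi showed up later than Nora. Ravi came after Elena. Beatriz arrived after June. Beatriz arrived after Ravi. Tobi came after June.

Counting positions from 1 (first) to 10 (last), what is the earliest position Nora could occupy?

Chen, Elena, and Farah must all come before Nora — 3 forced predecessors.
Nothing else is forced ahead of Nora, so their earliest slot is position 3 + 1 = 4.

4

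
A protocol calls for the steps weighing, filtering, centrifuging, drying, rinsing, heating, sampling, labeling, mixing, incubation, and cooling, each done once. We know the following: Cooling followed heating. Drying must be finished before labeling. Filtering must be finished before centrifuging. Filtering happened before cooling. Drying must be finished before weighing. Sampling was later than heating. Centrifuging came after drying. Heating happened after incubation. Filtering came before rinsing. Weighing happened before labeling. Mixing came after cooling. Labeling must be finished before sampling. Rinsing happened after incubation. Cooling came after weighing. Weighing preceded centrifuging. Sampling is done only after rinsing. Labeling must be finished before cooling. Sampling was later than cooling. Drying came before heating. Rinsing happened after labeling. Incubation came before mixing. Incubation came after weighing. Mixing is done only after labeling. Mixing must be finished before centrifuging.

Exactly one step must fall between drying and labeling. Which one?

weighing

Tracing the constraints gives drying → weighing → labeling, so weighing sits after drying and before labeling.
No other step is forced both after drying and before labeling.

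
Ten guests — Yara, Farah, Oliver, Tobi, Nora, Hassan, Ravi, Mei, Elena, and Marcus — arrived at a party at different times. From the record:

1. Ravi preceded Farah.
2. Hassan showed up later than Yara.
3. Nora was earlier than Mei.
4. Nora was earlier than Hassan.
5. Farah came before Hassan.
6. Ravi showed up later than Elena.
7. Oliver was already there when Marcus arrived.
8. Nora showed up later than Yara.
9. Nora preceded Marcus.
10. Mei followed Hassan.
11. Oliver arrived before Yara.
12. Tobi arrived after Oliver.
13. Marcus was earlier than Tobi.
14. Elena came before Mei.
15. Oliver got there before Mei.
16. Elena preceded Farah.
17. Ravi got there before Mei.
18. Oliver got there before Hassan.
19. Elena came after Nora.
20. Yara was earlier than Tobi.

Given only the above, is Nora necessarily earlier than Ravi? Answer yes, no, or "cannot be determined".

yes

Chain the constraints: Nora → Elena → Ravi. Each link is directly stated, so Nora comes before Ravi.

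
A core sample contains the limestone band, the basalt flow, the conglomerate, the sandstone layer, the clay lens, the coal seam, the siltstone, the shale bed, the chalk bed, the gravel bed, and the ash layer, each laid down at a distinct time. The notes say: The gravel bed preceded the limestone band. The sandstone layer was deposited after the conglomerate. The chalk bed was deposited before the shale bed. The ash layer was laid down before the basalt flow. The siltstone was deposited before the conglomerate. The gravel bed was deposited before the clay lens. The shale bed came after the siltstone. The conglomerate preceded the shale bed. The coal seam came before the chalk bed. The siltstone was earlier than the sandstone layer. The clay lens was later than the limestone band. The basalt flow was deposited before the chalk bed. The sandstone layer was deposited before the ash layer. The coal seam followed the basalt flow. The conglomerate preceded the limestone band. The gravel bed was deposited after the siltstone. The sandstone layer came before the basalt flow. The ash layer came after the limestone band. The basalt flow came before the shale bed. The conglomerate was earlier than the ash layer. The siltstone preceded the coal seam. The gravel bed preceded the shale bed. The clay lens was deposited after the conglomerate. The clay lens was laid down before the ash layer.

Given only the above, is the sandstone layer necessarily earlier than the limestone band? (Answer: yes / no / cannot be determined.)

No chain of stated constraints runs from the sandstone layer to the limestone band, and none runs from the limestone band to the sandstone layer either.
So the relative order of the sandstone layer and the limestone band is not fixed by the given facts.

cannot be determined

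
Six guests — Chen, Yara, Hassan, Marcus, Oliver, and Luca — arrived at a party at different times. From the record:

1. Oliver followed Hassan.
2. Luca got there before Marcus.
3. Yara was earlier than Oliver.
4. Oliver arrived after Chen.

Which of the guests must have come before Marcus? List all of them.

Directly stated before Marcus: Luca.
No chain forces Oliver (or any of the others) ahead of Marcus.

Luca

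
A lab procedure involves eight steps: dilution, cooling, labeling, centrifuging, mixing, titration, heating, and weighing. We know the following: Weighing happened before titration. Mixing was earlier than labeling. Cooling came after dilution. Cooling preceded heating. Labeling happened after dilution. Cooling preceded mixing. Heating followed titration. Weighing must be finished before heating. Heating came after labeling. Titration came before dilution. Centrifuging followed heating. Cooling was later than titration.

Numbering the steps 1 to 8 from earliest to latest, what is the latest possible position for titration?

Titration must come before centrifuging, cooling, dilution, heating, labeling, and mixing — 6 steps forced after it.
Everything else can be placed before titration in some valid order, so titration can sit as late as position 8 − 6 = 2.

2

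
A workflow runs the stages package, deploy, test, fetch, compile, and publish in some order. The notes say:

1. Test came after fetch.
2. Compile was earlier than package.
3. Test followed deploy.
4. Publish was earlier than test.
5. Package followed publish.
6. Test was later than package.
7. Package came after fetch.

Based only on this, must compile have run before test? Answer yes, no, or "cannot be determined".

Chain the constraints: compile → package → test. Each link is directly stated, so compile comes before test.

yes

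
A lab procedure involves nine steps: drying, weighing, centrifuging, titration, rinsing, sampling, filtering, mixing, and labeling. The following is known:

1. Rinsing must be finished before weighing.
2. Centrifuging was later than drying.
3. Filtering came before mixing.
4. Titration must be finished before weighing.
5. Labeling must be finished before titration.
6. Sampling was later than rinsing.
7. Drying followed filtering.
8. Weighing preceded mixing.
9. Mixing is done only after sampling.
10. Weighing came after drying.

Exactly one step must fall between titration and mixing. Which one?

Tracing the constraints gives titration → weighing → mixing, so weighing sits after titration and before mixing.
No other step is forced both after titration and before mixing.

weighing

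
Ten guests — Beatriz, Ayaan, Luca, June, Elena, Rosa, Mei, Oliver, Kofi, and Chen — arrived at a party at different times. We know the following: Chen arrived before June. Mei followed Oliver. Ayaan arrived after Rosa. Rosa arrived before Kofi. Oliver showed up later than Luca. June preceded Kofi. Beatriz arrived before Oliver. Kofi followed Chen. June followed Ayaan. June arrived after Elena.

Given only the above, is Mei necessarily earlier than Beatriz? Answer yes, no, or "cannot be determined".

Tracing the constraints gives Beatriz → Oliver → Mei, so Beatriz must come before Mei.
That means Mei cannot be before Beatriz.

no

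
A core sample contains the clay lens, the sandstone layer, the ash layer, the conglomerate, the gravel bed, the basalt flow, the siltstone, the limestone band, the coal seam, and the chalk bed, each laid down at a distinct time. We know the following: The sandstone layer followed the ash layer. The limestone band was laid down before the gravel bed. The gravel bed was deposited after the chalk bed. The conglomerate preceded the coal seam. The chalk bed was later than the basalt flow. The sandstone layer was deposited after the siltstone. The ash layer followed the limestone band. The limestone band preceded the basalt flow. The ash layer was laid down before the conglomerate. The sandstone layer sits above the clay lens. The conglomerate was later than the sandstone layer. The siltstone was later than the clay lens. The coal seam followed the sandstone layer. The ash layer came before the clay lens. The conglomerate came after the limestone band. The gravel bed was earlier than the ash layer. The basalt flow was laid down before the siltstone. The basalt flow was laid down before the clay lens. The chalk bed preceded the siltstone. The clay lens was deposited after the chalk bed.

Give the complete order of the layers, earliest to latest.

the limestone band, the basalt flow, the chalk bed, the gravel bed, the ash layer, the clay lens, the siltstone, the sandstone layer, the conglomerate, the coal seam

The constraints fix every adjacent pair, so only one ordering works:
the limestone band → the basalt flow → the chalk bed → the gravel bed → the ash layer → the clay lens → the siltstone → the sandstone layer → the conglomerate → the coal seam.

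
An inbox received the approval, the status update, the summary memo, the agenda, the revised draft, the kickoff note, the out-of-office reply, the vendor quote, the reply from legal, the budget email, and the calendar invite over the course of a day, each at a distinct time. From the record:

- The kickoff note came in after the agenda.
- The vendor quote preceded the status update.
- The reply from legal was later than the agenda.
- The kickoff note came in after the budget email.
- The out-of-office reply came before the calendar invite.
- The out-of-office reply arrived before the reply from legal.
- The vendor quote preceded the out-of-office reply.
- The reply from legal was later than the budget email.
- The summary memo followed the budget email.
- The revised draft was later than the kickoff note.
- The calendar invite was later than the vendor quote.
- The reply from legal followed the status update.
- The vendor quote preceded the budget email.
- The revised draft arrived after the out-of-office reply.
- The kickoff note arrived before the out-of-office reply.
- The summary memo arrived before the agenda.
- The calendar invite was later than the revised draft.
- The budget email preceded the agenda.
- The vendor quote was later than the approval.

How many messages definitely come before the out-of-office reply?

6

Directly stated before the out-of-office reply: the kickoff note and the vendor quote.
The agenda reaches the out-of-office reply via the agenda → the kickoff note → the out-of-office reply.
The approval reaches the out-of-office reply via the approval → the vendor quote → the out-of-office reply.
The budget email reaches the out-of-office reply via the budget email → the kickoff note → the out-of-office reply.
Likewise the summary memo reaches the out-of-office reply by chaining the stated constraints.
That's the agenda, the approval, the budget email, the kickoff note, the summary memo, and the vendor quote — 6 in all.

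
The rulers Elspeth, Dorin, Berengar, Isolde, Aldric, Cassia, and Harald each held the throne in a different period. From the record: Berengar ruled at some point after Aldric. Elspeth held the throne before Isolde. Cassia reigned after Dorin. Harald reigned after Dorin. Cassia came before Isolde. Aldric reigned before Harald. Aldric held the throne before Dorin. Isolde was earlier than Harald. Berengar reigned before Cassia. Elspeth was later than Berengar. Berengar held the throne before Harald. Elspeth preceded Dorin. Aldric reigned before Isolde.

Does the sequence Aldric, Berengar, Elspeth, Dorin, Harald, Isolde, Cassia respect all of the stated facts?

The constraints require Cassia before Isolde, but in the proposed sequence Isolde appears ahead of Cassia. That one violation is enough.

no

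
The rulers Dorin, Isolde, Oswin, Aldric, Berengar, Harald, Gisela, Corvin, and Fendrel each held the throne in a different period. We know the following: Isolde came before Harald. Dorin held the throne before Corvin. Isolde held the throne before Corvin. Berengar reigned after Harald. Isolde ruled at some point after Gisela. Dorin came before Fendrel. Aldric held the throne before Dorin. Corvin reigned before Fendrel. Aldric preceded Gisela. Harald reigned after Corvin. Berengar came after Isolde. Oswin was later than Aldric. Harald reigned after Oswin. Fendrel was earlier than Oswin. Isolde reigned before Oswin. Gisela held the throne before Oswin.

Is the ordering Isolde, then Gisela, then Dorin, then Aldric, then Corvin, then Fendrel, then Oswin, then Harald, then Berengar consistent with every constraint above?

no

The constraints require Gisela before Isolde, but in the proposed sequence Isolde appears ahead of Gisela. That one violation is enough.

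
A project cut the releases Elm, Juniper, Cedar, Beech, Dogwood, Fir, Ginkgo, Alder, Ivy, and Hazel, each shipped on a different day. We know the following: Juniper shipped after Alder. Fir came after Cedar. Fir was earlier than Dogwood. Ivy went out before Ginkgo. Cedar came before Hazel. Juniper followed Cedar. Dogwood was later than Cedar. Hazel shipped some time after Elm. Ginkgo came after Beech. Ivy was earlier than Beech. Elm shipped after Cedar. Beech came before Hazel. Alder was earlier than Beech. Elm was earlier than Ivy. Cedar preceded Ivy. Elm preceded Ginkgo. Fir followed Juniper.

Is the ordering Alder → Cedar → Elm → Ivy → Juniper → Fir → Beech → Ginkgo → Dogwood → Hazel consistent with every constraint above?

Check each stated constraint against the proposed order — e.g. Elm is ahead of Hazel; Cedar is ahead of Hazel. Every pair is in the required order; nothing is violated.

yes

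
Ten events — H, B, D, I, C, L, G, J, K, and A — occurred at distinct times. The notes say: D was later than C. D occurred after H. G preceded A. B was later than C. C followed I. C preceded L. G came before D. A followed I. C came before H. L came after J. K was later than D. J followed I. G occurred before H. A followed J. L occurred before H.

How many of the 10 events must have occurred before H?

5

Directly stated before H: C, G, and L.
I reaches H via I → C → H.
J reaches H via J → L → H.
No chain forces D (or any of the others) ahead of H.
That's C, G, I, J, and L — 5 in all.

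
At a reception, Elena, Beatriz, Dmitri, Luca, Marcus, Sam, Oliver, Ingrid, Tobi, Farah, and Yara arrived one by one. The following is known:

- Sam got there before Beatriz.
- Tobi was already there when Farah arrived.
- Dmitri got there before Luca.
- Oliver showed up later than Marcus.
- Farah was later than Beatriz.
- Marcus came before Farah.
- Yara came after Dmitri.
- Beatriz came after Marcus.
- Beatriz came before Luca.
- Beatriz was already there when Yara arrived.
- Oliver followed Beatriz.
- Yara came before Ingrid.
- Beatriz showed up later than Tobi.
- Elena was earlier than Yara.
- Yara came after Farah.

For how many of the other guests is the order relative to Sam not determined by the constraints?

4

Forced after Sam: Beatriz, Farah, Ingrid, Luca, Oliver, and Yara.
That leaves Dmitri, Elena, Marcus, and Tobi with no forced order relative to Sam — 4.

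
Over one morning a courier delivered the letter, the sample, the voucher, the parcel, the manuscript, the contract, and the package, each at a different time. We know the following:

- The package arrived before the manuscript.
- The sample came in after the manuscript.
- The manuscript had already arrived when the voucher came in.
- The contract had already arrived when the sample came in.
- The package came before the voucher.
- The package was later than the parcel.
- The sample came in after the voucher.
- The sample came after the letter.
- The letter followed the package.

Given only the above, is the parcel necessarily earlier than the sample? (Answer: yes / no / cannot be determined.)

Chain the constraints: the parcel → the package → the voucher → the sample. Each link is directly stated, so the parcel comes before the sample.

yes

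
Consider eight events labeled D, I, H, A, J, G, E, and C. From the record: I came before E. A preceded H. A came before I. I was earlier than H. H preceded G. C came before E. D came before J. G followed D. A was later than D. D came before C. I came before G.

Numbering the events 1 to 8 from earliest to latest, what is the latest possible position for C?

C must come before E — 1 event forced after it.
Everything else can be placed before C in some valid order, so C can sit as late as position 8 − 1 = 7.

7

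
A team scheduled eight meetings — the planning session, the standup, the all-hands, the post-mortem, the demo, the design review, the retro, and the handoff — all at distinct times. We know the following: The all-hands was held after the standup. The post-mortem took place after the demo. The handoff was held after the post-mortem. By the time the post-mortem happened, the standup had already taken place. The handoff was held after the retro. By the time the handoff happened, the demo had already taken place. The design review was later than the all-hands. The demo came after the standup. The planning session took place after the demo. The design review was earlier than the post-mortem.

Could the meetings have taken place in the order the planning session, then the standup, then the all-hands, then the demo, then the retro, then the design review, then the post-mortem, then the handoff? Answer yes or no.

no

The constraints require the demo before the planning session, but in the proposed sequence the planning session appears ahead of the demo. That one violation is enough.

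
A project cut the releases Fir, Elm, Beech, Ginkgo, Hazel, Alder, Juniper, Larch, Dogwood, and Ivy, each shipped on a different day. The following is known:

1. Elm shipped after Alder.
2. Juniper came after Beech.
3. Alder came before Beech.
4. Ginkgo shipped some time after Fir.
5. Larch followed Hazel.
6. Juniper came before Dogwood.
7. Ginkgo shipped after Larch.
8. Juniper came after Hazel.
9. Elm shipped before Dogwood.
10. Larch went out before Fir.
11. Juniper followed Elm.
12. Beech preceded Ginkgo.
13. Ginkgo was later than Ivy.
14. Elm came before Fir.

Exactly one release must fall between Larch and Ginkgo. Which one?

Tracing the constraints gives Larch → Fir → Ginkgo, so Fir sits after Larch and before Ginkgo.
No other release is forced both after Larch and before Ginkgo.

Fir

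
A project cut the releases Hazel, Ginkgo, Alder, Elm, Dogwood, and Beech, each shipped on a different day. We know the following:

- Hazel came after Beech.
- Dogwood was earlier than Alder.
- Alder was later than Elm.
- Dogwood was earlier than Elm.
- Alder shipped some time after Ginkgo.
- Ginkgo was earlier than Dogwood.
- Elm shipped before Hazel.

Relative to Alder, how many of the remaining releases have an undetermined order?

2

Forced before Alder: Dogwood, Elm, and Ginkgo.
That leaves Beech and Hazel with no forced order relative to Alder — 2.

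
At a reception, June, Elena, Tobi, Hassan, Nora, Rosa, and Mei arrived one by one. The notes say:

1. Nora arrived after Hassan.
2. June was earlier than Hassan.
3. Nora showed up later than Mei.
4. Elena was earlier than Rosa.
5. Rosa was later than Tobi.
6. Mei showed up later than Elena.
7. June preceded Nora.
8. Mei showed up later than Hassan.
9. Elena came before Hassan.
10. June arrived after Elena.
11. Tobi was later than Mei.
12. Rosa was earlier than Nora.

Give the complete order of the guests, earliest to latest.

The constraints fix every adjacent pair, so only one ordering works:
Elena → June → Hassan → Mei → Tobi → Rosa → Nora.

Elena, June, Hassan, Mei, Tobi, Rosa, Nora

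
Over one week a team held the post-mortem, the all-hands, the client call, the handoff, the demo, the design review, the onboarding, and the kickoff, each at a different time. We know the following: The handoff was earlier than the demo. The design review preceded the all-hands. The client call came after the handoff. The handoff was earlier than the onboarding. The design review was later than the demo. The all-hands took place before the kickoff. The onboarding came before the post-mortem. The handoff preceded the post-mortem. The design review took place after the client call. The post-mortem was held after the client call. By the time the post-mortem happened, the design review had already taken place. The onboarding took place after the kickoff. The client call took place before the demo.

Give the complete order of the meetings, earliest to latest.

the handoff, the client call, the demo, the design review, the all-hands, the kickoff, the onboarding, the post-mortem

The constraints fix every adjacent pair, so only one ordering works:
the handoff → the client call → the demo → the design review → the all-hands → the kickoff → the onboarding → the post-mortem.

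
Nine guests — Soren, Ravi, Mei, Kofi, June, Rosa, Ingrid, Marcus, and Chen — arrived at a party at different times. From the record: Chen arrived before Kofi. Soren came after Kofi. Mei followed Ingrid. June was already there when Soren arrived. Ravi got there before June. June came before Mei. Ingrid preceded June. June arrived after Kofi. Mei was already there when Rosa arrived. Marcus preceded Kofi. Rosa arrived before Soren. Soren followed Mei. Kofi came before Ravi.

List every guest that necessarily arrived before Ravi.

Chen, Kofi, Marcus

Directly stated before Ravi: Kofi.
Chen reaches Ravi via Chen → Kofi → Ravi.
Marcus reaches Ravi via Marcus → Kofi → Ravi.
No chain forces Mei (or any of the others) ahead of Ravi.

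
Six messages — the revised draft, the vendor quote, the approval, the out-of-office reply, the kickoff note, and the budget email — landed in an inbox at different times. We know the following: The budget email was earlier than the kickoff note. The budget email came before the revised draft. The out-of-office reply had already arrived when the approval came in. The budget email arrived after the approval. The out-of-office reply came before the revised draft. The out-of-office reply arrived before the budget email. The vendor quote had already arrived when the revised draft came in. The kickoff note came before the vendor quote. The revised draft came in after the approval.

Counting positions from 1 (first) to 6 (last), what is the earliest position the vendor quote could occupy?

The approval, the budget email, the kickoff note, and the out-of-office reply must all come before the vendor quote — 4 forced predecessors.
Nothing else is forced ahead of the vendor quote, so its earliest slot is position 4 + 1 = 5.

5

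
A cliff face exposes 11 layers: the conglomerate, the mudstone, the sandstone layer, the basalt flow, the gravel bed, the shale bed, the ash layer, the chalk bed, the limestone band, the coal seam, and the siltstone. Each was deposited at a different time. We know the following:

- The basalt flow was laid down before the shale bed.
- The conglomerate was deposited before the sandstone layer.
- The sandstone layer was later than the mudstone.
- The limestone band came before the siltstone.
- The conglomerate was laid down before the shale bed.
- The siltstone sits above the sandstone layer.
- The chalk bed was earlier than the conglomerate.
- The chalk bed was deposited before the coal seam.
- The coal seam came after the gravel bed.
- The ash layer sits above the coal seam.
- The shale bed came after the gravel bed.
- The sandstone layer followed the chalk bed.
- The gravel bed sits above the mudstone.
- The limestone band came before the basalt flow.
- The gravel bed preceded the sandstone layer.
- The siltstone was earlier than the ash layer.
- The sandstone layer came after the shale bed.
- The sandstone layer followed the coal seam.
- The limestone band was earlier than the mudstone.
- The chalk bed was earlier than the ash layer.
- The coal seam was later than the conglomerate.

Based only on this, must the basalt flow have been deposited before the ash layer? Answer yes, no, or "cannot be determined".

yes

Chain the constraints: the basalt flow → the shale bed → the sandstone layer → the siltstone → the ash layer. Each link is directly stated, so the basalt flow comes before the ash layer.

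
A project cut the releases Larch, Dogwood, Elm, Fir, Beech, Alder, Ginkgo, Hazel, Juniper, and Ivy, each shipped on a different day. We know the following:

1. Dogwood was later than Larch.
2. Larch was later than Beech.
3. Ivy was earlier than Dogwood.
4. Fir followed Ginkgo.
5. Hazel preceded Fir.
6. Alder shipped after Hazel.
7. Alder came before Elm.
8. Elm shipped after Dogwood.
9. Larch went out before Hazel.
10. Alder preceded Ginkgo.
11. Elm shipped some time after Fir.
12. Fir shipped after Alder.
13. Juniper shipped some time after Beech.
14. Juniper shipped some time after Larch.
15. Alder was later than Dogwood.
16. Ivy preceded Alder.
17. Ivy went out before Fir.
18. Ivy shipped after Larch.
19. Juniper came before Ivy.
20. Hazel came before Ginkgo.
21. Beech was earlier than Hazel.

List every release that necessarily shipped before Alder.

Directly stated before Alder: Dogwood, Hazel, and Ivy.
Beech reaches Alder via Beech → Hazel → Alder.
Juniper reaches Alder via Juniper → Ivy → Alder.
Larch reaches Alder via Larch → Hazel → Alder.
No chain forces Elm (or any of the others) ahead of Alder.

Beech, Dogwood, Hazel, Ivy, Juniper, Larch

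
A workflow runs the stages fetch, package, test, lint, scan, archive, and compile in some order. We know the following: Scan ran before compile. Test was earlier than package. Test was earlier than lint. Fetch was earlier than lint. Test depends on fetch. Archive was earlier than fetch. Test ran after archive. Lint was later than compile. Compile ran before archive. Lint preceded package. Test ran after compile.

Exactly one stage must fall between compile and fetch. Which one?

archive

Tracing the constraints gives compile → archive → fetch, so archive sits after compile and before fetch.
No other stage is forced both after compile and before fetch.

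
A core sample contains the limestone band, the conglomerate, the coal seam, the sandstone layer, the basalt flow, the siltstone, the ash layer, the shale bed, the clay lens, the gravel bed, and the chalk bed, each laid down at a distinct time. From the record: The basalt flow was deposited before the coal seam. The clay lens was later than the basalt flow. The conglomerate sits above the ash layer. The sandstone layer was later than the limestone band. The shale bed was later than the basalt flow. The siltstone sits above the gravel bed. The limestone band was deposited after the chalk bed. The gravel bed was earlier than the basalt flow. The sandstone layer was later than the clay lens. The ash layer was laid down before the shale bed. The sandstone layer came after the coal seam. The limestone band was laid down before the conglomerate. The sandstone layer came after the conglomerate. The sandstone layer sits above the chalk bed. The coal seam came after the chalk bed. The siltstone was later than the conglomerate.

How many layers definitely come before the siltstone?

5

Directly stated before the siltstone: the conglomerate and the gravel bed.
The ash layer reaches the siltstone via the ash layer → the conglomerate → the siltstone.
The chalk bed reaches the siltstone via the chalk bed → the limestone band → the conglomerate → the siltstone.
The limestone band reaches the siltstone via the limestone band → the conglomerate → the siltstone.
No chain forces the clay lens (or any of the others) ahead of the siltstone.
That's the ash layer, the chalk bed, the conglomerate, the gravel bed, and the limestone band — 5 in all.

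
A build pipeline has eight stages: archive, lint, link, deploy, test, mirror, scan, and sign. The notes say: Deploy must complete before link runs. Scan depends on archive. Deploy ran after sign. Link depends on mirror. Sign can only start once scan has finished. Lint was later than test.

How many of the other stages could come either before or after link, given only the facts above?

2

Forced before link: archive, deploy, mirror, scan, and sign.
That leaves lint and test with no forced order relative to link — 2.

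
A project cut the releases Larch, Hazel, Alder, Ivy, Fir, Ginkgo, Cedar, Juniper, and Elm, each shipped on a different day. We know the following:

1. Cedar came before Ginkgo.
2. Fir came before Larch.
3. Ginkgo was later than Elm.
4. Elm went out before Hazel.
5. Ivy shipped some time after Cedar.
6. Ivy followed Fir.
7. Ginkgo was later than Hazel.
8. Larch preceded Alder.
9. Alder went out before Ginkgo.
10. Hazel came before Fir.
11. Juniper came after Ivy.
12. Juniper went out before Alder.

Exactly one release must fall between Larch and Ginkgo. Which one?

Alder

Tracing the constraints gives Larch → Alder → Ginkgo, so Alder sits after Larch and before Ginkgo.
No other release is forced both after Larch and before Ginkgo.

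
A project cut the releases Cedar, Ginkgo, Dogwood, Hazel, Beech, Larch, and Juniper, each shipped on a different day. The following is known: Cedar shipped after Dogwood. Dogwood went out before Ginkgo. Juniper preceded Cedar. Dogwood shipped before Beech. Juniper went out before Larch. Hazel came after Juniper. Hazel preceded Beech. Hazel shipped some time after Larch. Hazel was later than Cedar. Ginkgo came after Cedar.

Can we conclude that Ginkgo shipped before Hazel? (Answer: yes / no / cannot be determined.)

cannot be determined

No chain of stated constraints runs from Ginkgo to Hazel, and none runs from Hazel to Ginkgo either.
So the relative order of Ginkgo and Hazel is not fixed by the given facts.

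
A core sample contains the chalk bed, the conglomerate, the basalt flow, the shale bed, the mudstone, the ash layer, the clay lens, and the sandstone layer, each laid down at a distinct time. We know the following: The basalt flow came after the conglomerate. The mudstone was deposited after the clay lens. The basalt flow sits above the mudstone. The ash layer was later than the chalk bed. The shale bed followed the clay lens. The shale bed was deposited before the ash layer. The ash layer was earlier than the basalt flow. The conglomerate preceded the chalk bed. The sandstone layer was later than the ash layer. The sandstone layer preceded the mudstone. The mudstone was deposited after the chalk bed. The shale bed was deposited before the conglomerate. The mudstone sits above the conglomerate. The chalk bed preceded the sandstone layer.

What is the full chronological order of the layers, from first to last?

the clay lens, the shale bed, the conglomerate, the chalk bed, the ash layer, the sandstone layer, the mudstone, the basalt flow

The constraints fix every adjacent pair, so only one ordering works:
the clay lens → the shale bed → the conglomerate → the chalk bed → the ash layer → the sandstone layer → the mudstone → the basalt flow.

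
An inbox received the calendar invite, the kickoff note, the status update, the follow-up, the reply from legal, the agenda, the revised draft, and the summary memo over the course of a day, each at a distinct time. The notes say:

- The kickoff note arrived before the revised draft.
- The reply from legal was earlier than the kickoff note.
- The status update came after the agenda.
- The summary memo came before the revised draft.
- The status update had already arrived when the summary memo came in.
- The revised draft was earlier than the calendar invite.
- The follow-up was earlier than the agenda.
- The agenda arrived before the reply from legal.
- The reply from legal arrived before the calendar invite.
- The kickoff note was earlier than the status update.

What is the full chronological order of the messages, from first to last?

The constraints fix every adjacent pair, so only one ordering works:
the follow-up → the agenda → the reply from legal → the kickoff note → the status update → the summary memo → the revised draft → the calendar invite.

the follow-up, the agenda, the reply from legal, the kickoff note, the status update, the summary memo, the revised draft, the calendar invite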